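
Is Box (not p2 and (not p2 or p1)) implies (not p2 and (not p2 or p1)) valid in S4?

Tableau for the negation not (Box (not p2 and (not p2 or p1)) implies (not p2 and (not p2 or p1))):
1. not (Box (not p2 and (not p2 or p1)) implies (not p2 and (not p2 or p1))), w0
2. Box (not p2 and (not p2 or p1)), w0   [neg-implies-rule on 1]
3. not (not p2 and (not p2 or p1)), w0   [neg-implies-rule on 1]
4. not p2 and (not p2 or p1), w0   [Box-rule on 2 via w0Rw0]
5. not p2, w0   [and-rule on 4]
6. not p2 or p1, w0   [and-rule on 4]
7. not (not p2 or p1), w0   [neg-and-rule on 3 (branches; this branch)]
8. p2, w0   [neg-or-rule on 7]
9. not p1, w0   [neg-or-rule on 7]
Accessibility: w0Rw0
Branch closes: p2 and not p2 both at w0.
Every branch of the negation's tableau closes; the branch above is one of them.

Valid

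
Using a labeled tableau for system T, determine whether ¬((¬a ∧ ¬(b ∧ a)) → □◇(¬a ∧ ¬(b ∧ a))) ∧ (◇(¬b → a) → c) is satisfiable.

1. ¬((¬a ∧ ¬(b ∧ a)) → □◇(¬a ∧ ¬(b ∧ a))) ∧ (◇(¬b → a) → c), 0
2. ¬((¬a ∧ ¬(b ∧ a)) → □◇(¬a ∧ ¬(b ∧ a))), 0   [∧-rule on 1]
3. ◇(¬b → a) → c, 0   [∧-rule on 1]
4. ¬a ∧ ¬(b ∧ a), 0   [¬→-rule on 2]
5. ¬□◇(¬a ∧ ¬(b ∧ a)), 0   [¬→-rule on 2]
6. ¬a, 0   [∧-rule on 4]
7. ¬(b ∧ a), 0   [∧-rule on 4]
8. c, 0   [→-rule on 3 (branches; this branch)]
9. ¬◇(¬a ∧ ¬(b ∧ a)), 1   [¬□-rule on 5: fresh world 1, 0R1]
10. ¬(¬a ∧ ¬(b ∧ a)), 1   [¬◇-rule on 9 via 1R1]
11. b ∧ a, 1   [¬∧-rule on 10 (branches; this branch)]
12. b, 1   [∧-rule on 11]
13. a, 1   [∧-rule on 11]
Accessibility: 0R0, 0R1, 1R1

Satisfiable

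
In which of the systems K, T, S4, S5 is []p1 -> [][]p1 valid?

S4, S5

T-tableau for the negation ~([]p1 -> [][]p1):
1. ~([]p1 -> [][]p1), u
2. []p1, u   [~->-rule on 1]
3. ~[][]p1, u   [~->-rule on 1]
4. p1, u   [[]-rule on 2 via uRu]
5. ~[]p1, v   [~[]-rule on 3: fresh world v, uRv]
6. p1, v   [[]-rule on 2 via uRv]
7. ~p1, w   [~[]-rule on 5: fresh world w, vRw]
Accessibility: uRu, uRv, vRv, vRw, wRw
Complete open branch: countermodel on a T-frame, so not valid in T, nor in K (the same frame is also a K-frame).
S4-tableau for the negation ~([]p1 -> [][]p1):
1. ~([]p1 -> [][]p1), u
2. []p1, u   [~->-rule on 1]
3. ~[][]p1, u   [~->-rule on 1]
4. p1, u   [[]-rule on 2 via uRu]
5. ~[]p1, v   [~[]-rule on 3: fresh world v, uRv]
6. p1, v   [[]-rule on 2 via uRv]
7. ~p1, w   [~[]-rule on 5: fresh world w, vRw]
8. p1, w   [[]-rule on 2 via uRw]
Accessibility: uRu, uRv, uRw, vRv, vRw, wRw
Branch closes: p1 and ~p1 both at w.
Every branch closes (one shown): valid in S4, hence also in S5 (every theorem of S4 is a theorem of S5).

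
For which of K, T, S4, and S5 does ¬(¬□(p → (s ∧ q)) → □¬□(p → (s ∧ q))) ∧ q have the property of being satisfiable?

S5-tableau for the formula:
1. ¬(¬□(p → (s ∧ q)) → □¬□(p → (s ∧ q))) ∧ q, 0
2. ¬(¬□(p → (s ∧ q)) → □¬□(p → (s ∧ q))), 0
3. q, 0
4. ¬□(p → (s ∧ q)), 0
5. ¬□¬□(p → (s ∧ q)), 0
6. ¬(p → (s ∧ q)), 1
7. p, 1
8. ¬(s ∧ q), 1
9. ¬q, 1
10. □(p → (s ∧ q)), 2
11. p → (s ∧ q), 0
12. p → (s ∧ q), 1
13. p → (s ∧ q), 2
14. s ∧ q, 0
15. s, 0
16. s ∧ q, 1
17. s, 1
18. q, 1
Accessibility: 0R0, 0R1, 0R2, 1R0, 1R1, 1R2, 2R0, 2R1, 2R2
Branch closes: q and ¬q both at 1.
Every branch closes (one shown): unsatisfiable in S5.
S4-tableau for the formula:
1. ¬(¬□(p → (s ∧ q)) → □¬□(p → (s ∧ q))) ∧ q, 0
2. ¬(¬□(p → (s ∧ q)) → □¬□(p → (s ∧ q))), 0
3. q, 0
4. ¬□(p → (s ∧ q)), 0
5. ¬□¬□(p → (s ∧ q)), 0
6. ¬(p → (s ∧ q)), 1
7. p, 1
8. ¬(s ∧ q), 1
9. ¬q, 1
10. □(p → (s ∧ q)), 2
11. p → (s ∧ q), 2
12. s ∧ q, 2
13. s, 2
14. q, 2
Accessibility: 0R0, 0R1, 0R2, 1R1, 2R2
Complete open branch: satisfiable in S4, hence also in K, T (this S4-model is also a K-model and a T-model).

K, T, S4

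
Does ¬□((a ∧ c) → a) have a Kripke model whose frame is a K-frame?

1. ¬□((a ∧ c) → a), u
2. ¬((a ∧ c) → a), v
3. a ∧ c, v
4. ¬a, v
5. a, v
6. c, v
Accessibility: uRv
Branch closes: a and ¬a both at v.
All branches of the tableau close; one closing branch shown above.

Unsatisfiable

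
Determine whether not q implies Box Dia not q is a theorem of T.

Not valid

Tableau for the negation not (not q implies Box Dia not q):
1. not (not q implies Box Dia not q), 0
2. not q, 0
3. not Box Dia not q, 0
4. not Dia not q, 1
5. q, 1
Accessibility: 0R0, 0R1, 1R1
The negation has an open branch (countermodel exists).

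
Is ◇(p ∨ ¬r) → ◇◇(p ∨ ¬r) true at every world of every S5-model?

Tableau for the negation ¬(◇(p ∨ ¬r) → ◇◇(p ∨ ¬r)):
1. ¬(◇(p ∨ ¬r) → ◇◇(p ∨ ¬r)), 0
2. ◇(p ∨ ¬r), 0
3. ¬◇◇(p ∨ ¬r), 0
4. ¬◇(p ∨ ¬r), 0
5. ¬(p ∨ ¬r), 0
6. ¬p, 0
7. r, 0
8. p ∨ ¬r, 1
9. ¬◇(p ∨ ¬r), 1
10. ¬(p ∨ ¬r), 1
11. ¬p, 1
12. r, 1
13. ¬r, 1
Accessibility: 0R0, 0R1, 1R0, 1R1
Branch closes: r and ¬r both at 1.
Every branch of the negation's tableau closes; the branch above is one of them.

Valid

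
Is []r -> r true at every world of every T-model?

Tableau for the negation ~([]r -> r):
1. ~([]r -> r), 0
2. []r, 0   [~->-rule on 1]
3. ~r, 0   [~->-rule on 1]
4. r, 0   [[]-rule on 2 via 0R0]
Accessibility: 0R0
Branch closes: r and ~r both at 0.
Every branch of the negation's tableau closes; the branch above is one of them.

Yes, valid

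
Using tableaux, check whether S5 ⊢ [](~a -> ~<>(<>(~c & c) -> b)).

No, not valid

Tableau for the negation ~[](~a -> ~<>(<>(~c & c) -> b)):
1. ~[](~a -> ~<>(<>(~c & c) -> b)), w0
2. ~(~a -> ~<>(<>(~c & c) -> b)), w1
3. ~a, w1
4. <>(<>(~c & c) -> b), w1
5. <>(~c & c) -> b, w2
6. b, w2
Accessibility: w0Rw0, w0Rw1, w0Rw2, w1Rw0, w1Rw1, w1Rw2, w2Rw0, w2Rw1, w2Rw2
The negation has an open branch (countermodel exists).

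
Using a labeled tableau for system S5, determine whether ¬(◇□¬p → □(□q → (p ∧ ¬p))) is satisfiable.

1. ¬(◇□¬p → □(□q → (p ∧ ¬p))), 0
2. ◇□¬p, 0
3. ¬□(□q → (p ∧ ¬p)), 0
4. □¬p, 1
5. ¬p, 0
6. ¬p, 1
7. ¬(□q → (p ∧ ¬p)), 2
8. □q, 2
9. ¬(p ∧ ¬p), 2
10. ¬p, 2
11. q, 0
12. q, 1
13. q, 2
Accessibility: 0R0, 0R1, 0R2, 1R0, 1R1, 1R2, 2R0, 2R1, 2R2

Satisfiable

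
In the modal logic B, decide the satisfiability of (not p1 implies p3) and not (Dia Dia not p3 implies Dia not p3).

Satisfiable (open branch found)

1. (not p1 implies p3) and not (Dia Dia not p3 implies Dia not p3), w0
2. not p1 implies p3, w0   [and-rule on 1]
3. not (Dia Dia not p3 implies Dia not p3), w0   [and-rule on 1]
4. Dia Dia not p3, w0   [neg-implies-rule on 3]
5. not Dia not p3, w0   [neg-implies-rule on 3]
6. p3, w0   [neg-Dia-rule on 5 via w0Rw0]
7. Dia not p3, w1   [Dia-rule on 4: fresh world w1, w0Rw1]
8. p3, w1   [neg-Dia-rule on 5 via w0Rw1]
9. not p3, w2   [Dia-rule on 7: fresh world w2, w1Rw2]
Accessibility: w0Rw0, w0Rw1, w1Rw0, w1Rw1, w1Rw2, w2Rw1, w2Rw2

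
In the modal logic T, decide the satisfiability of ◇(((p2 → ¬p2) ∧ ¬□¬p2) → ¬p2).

1. ◇(((p2 → ¬p2) ∧ ¬□¬p2) → ¬p2), 0
2. ((p2 → ¬p2) ∧ ¬□¬p2) → ¬p2, 1   [◇-rule on 1: fresh world 1, 0R1]
3. ¬p2, 1   [→-rule on 2 (branches; this branch)]
Accessibility: 0R0, 0R1, 1R1

Yes, satisfiable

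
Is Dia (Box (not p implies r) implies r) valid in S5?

Invalid (countermodel exists)

Tableau for the negation not Dia (Box (not p implies r) implies r):
1. not Dia (Box (not p implies r) implies r), w0
2. not (Box (not p implies r) implies r), w0   [neg-Dia-rule on 1 via w0Rw0]
3. Box (not p implies r), w0   [neg-implies-rule on 2]
4. not r, w0   [neg-implies-rule on 2]
5. not p implies r, w0   [Box-rule on 3 via w0Rw0]
6. p, w0   [implies-rule on 5 (branches; this branch)]
Accessibility: w0Rw0
The negation has an open branch (countermodel exists).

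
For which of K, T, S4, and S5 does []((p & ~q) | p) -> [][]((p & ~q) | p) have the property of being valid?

S4-tableau for the negation ~([]((p & ~q) | p) -> [][]((p & ~q) | p)):
1. ~([]((p & ~q) | p) -> [][]((p & ~q) | p)), w0
2. []((p & ~q) | p), w0   [~->-rule on 1]
3. ~[][]((p & ~q) | p), w0   [~->-rule on 1]
4. (p & ~q) | p, w0   [[]-rule on 2 via w0Rw0]
5. p & ~q, w0   [|-rule on 4 (branches; this branch)]
6. p, w0   [&-rule on 5]
7. ~q, w0   [&-rule on 5]
8. ~[]((p & ~q) | p), w1   [~[]-rule on 3: fresh world w1, w0Rw1]
9. (p & ~q) | p, w1   [[]-rule on 2 via w0Rw1]
10. p & ~q, w1   [|-rule on 9 (branches; this branch)]
11. p, w1   [&-rule on 10]
12. ~q, w1   [&-rule on 10]
13. ~((p & ~q) | p), w2   [~[]-rule on 8: fresh world w2, w1Rw2]
14. ~(p & ~q), w2   [~|-rule on 13]
15. ~p, w2   [~|-rule on 13]
16. (p & ~q) | p, w2   [[]-rule on 2 via w0Rw2]
17. q, w2   [~&-rule on 14 (branches; this branch)]
18. p & ~q, w2   [|-rule on 16 (branches; this branch)]
19. p, w2   [&-rule on 18]
20. ~q, w2   [&-rule on 18]
Accessibility: w0Rw0, w0Rw1, w0Rw2, w1Rw1, w1Rw2, w2Rw2
Branch closes: p and ~p both at w2.
Every branch closes (one shown): valid in S4, hence also in S5 (every theorem of S4 is a theorem of S5).
T-tableau for the negation ~([]((p & ~q) | p) -> [][]((p & ~q) | p)):
1. ~([]((p & ~q) | p) -> [][]((p & ~q) | p)), w0
2. []((p & ~q) | p), w0   [~->-rule on 1]
3. ~[][]((p & ~q) | p), w0   [~->-rule on 1]
4. (p & ~q) | p, w0   [[]-rule on 2 via w0Rw0]
5. p, w0   [|-rule on 4 (branches; this branch)]
6. ~[]((p & ~q) | p), w1   [~[]-rule on 3: fresh world w1, w0Rw1]
7. (p & ~q) | p, w1   [[]-rule on 2 via w0Rw1]
8. p, w1   [|-rule on 7 (branches; this branch)]
9. ~((p & ~q) | p), w2   [~[]-rule on 6: fresh world w2, w1Rw2]
10. ~(p & ~q), w2   [~|-rule on 9]
11. ~p, w2   [~|-rule on 9]
12. q, w2   [~&-rule on 10 (branches; this branch)]
Accessibility: w0Rw0, w0Rw1, w1Rw1, w1Rw2, w2Rw2
Complete open branch: countermodel on a T-frame, so not valid in T, nor in K (the same frame is also a K-frame).

S4, S5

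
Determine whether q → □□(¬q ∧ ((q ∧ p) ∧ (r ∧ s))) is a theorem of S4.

Tableau for the negation ¬(q → □□(¬q ∧ ((q ∧ p) ∧ (r ∧ s)))):
1. ¬(q → □□(¬q ∧ ((q ∧ p) ∧ (r ∧ s)))), 0
2. q, 0
3. ¬□□(¬q ∧ ((q ∧ p) ∧ (r ∧ s))), 0
4. ¬□(¬q ∧ ((q ∧ p) ∧ (r ∧ s))), 1
5. ¬(¬q ∧ ((q ∧ p) ∧ (r ∧ s))), 2
6. ¬((q ∧ p) ∧ (r ∧ s)), 2
7. ¬(r ∧ s), 2
8. ¬s, 2
Accessibility: 0R0, 0R1, 0R2, 1R1, 1R2, 2R2
The negation has an open branch (countermodel exists).

Not valid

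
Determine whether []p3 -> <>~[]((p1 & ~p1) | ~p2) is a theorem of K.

Tableau for the negation ~([]p3 -> <>~[]((p1 & ~p1) | ~p2)):
1. ~([]p3 -> <>~[]((p1 & ~p1) | ~p2)), 0
2. []p3, 0   [~->-rule on 1]
3. ~<>~[]((p1 & ~p1) | ~p2), 0   [~->-rule on 1]
The negation has an open branch (countermodel exists).

No, not valid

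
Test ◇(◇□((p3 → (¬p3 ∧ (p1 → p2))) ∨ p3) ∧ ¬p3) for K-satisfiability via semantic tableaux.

1. ◇(◇□((p3 → (¬p3 ∧ (p1 → p2))) ∨ p3) ∧ ¬p3), 0
2. ◇□((p3 → (¬p3 ∧ (p1 → p2))) ∨ p3) ∧ ¬p3, 1   [◇-rule on 1: fresh world 1, 0R1]
3. ◇□((p3 → (¬p3 ∧ (p1 → p2))) ∨ p3), 1   [∧-rule on 2]
4. ¬p3, 1   [∧-rule on 2]
5. □((p3 → (¬p3 ∧ (p1 → p2))) ∨ p3), 2   [◇-rule on 3: fresh world 2, 1R2]
Accessibility: 0R1, 1R2

Yes, satisfiable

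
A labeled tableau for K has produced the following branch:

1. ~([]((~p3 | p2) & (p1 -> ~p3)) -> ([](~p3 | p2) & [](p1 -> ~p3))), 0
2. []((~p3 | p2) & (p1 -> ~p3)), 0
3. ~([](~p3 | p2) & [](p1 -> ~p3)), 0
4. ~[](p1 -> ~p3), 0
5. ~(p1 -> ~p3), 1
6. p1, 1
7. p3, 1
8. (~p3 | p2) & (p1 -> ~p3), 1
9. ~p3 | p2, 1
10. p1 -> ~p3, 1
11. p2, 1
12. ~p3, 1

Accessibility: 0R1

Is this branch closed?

Closed

Both p3 and ~p3 appear at 1.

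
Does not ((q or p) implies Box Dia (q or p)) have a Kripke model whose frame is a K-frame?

Satisfiable (open branch found)

1. not ((q or p) implies Box Dia (q or p)), w0
2. q or p, w0
3. not Box Dia (q or p), w0
4. p, w0
5. not Dia (q or p), w1
Accessibility: w0Rw1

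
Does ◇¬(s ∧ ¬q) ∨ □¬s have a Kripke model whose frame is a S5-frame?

1. ◇¬(s ∧ ¬q) ∨ □¬s, 0
2. □¬s, 0   [∨-rule on 1 (branches; this branch)]
3. ¬s, 0   [□-rule on 2 via 0R0]
Accessibility: 0R0

Yes, satisfiable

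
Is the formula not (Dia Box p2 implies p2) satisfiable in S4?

1. not (Dia Box p2 implies p2), u
2. Dia Box p2, u
3. not p2, u
4. Box p2, v
5. p2, v
Accessibility: uRu, uRv, vRv

Yes, satisfiable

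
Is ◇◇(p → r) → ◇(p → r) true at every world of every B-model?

Tableau for the negation ¬(◇◇(p → r) → ◇(p → r)):
1. ¬(◇◇(p → r) → ◇(p → r)), u
2. ◇◇(p → r), u   [¬→-rule on 1]
3. ¬◇(p → r), u   [¬→-rule on 1]
4. ¬(p → r), u   [¬◇-rule on 3 via uRu]
5. p, u   [¬→-rule on 4]
6. ¬r, u   [¬→-rule on 4]
7. ◇(p → r), v   [◇-rule on 2: fresh world v, uRv]
8. ¬(p → r), v   [¬◇-rule on 3 via uRv]
9. p, v   [¬→-rule on 8]
10. ¬r, v   [¬→-rule on 8]
11. p → r, w   [◇-rule on 7: fresh world w, vRw]
12. r, w   [→-rule on 11 (branches; this branch)]
Accessibility: uRu, uRv, vRu, vRv, vRw, wRv, wRw
The negation has an open branch (countermodel exists).

No, not valid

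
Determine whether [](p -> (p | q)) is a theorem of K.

Yes, valid

Tableau for the negation ~[](p -> (p | q)):
1. ~[](p -> (p | q)), 0
2. ~(p -> (p | q)), 1
3. p, 1
4. ~(p | q), 1
5. ~p, 1
6. ~q, 1
Accessibility: 0R1
Branch closes: p and ~p both at 1.
Every branch of the negation's tableau closes; the branch above is one of them.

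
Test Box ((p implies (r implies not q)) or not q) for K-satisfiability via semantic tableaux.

1. Box ((p implies (r implies not q)) or not q), 0

Satisfiable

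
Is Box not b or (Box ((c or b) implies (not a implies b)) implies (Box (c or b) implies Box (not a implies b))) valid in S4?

Yes, valid

Tableau for the negation not (Box not b or (Box ((c or b) implies (not a implies b)) implies (Box (c or b) implies Box (not a implies b)))):
1. not (Box not b or (Box ((c or b) implies (not a implies b)) implies (Box (c or b) implies Box (not a implies b)))), w0
2. not Box not b, w0
3. not (Box ((c or b) implies (not a implies b)) implies (Box (c or b) implies Box (not a implies b))), w0
4. Box ((c or b) implies (not a implies b)), w0
5. not (Box (c or b) implies Box (not a implies b)), w0
6. Box (c or b), w0
7. not Box (not a implies b), w0
8. (c or b) implies (not a implies b), w0
9. c or b, w0
10. not a implies b, w0
11. b, w0
12. b, w1
13. (c or b) implies (not a implies b), w1
14. c or b, w1
15. not a implies b, w1
16. not (not a implies b), w2
17. not a, w2
18. not b, w2
19. (c or b) implies (not a implies b), w2
20. c or b, w2
21. not a implies b, w2
22. c, w2
23. b, w2
Accessibility: w0Rw0, w0Rw1, w0Rw2, w1Rw1, w2Rw2
Branch closes: b and not b both at w2.
All branches of the negation close; one closing branch shown above.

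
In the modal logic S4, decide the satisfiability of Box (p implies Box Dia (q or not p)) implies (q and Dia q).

Satisfiable

1. Box (p implies Box Dia (q or not p)) implies (q and Dia q), 0
2. q and Dia q, 0
3. q, 0
4. Dia q, 0
5. q, 1
Accessibility: 0R0, 0R1, 1R1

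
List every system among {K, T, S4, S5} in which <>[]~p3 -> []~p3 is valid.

S5

S5-tableau for the negation ~(<>[]~p3 -> []~p3):
1. ~(<>[]~p3 -> []~p3), 0
2. <>[]~p3, 0
3. ~[]~p3, 0
4. []~p3, 1
5. ~p3, 0
6. ~p3, 1
7. p3, 2
8. ~p3, 2
Accessibility: 0R0, 0R1, 0R2, 1R0, 1R1, 1R2, 2R0, 2R1, 2R2
Branch closes: p3 and ~p3 both at 2.
Every branch closes (one shown): valid in S5.
S4-tableau for the negation ~(<>[]~p3 -> []~p3):
1. ~(<>[]~p3 -> []~p3), 0
2. <>[]~p3, 0
3. ~[]~p3, 0
4. []~p3, 1
5. ~p3, 1
6. p3, 2
Accessibility: 0R0, 0R1, 0R2, 1R1, 2R2
Complete open branch: countermodel on an S4-frame, so not valid in S4, nor in K, T (the same frame is also a K-frame and a T-frame).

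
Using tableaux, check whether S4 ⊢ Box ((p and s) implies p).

Tableau for the negation not Box ((p and s) implies p):
1. not Box ((p and s) implies p), 0
2. not ((p and s) implies p), 1   [neg-Box-rule on 1: fresh world 1, 0R1]
3. p and s, 1   [neg-implies-rule on 2]
4. not p, 1   [neg-implies-rule on 2]
5. p, 1   [and-rule on 3]
6. s, 1   [and-rule on 3]
Accessibility: 0R0, 0R1, 1R1
Branch closes: p and not p both at 1.
All branches of the negation close; one closing branch shown above.

Valid in S4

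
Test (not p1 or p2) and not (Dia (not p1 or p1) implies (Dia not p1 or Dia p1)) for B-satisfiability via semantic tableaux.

No, unsatisfiable

1. (not p1 or p2) and not (Dia (not p1 or p1) implies (Dia not p1 or Dia p1)), 0
2. not p1 or p2, 0   [and-rule on 1]
3. not (Dia (not p1 or p1) implies (Dia not p1 or Dia p1)), 0   [and-rule on 1]
4. Dia (not p1 or p1), 0   [neg-implies-rule on 3]
5. not (Dia not p1 or Dia p1), 0   [neg-implies-rule on 3]
6. not Dia not p1, 0   [neg-or-rule on 5]
7. not Dia p1, 0   [neg-or-rule on 5]
8. p1, 0   [neg-Dia-rule on 6 via 0R0]
9. not p1, 0   [neg-Dia-rule on 7 via 0R0]
Accessibility: 0R0
Branch closes: p1 and not p1 both at 0.
Every branch closes; the branch above is one of them.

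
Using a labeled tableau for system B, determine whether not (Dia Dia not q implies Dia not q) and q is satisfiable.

1. not (Dia Dia not q implies Dia not q) and q, u
2. not (Dia Dia not q implies Dia not q), u
3. q, u
4. Dia Dia not q, u
5. not Dia not q, u
6. Dia not q, v
7. q, v
8. not q, w
Accessibility: uRu, uRv, vRu, vRv, vRw, wRv, wRw

Yes, satisfiable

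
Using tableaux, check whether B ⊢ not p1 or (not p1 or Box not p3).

Tableau for the negation not (not p1 or (not p1 or Box not p3)):
1. not (not p1 or (not p1 or Box not p3)), u
2. p1, u
3. not (not p1 or Box not p3), u
4. not Box not p3, u
5. p3, v
Accessibility: uRu, uRv, vRu, vRv
The negation has an open branch (countermodel exists).

No, not valid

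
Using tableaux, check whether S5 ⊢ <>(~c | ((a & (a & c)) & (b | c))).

Not valid

Tableau for the negation ~<>(~c | ((a & (a & c)) & (b | c))):
1. ~<>(~c | ((a & (a & c)) & (b | c))), 0
2. ~(~c | ((a & (a & c)) & (b | c))), 0
3. c, 0
4. ~((a & (a & c)) & (b | c)), 0
5. ~(a & (a & c)), 0
6. ~(a & c), 0
7. ~a, 0
Accessibility: 0R0
The negation has an open branch (countermodel exists).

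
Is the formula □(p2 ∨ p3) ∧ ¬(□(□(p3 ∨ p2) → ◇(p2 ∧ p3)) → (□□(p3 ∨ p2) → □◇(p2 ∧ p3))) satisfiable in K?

Unsatisfiable

1. □(p2 ∨ p3) ∧ ¬(□(□(p3 ∨ p2) → ◇(p2 ∧ p3)) → (□□(p3 ∨ p2) → □◇(p2 ∧ p3))), 0
2. □(p2 ∨ p3), 0
3. ¬(□(□(p3 ∨ p2) → ◇(p2 ∧ p3)) → (□□(p3 ∨ p2) → □◇(p2 ∧ p3))), 0
4. □(□(p3 ∨ p2) → ◇(p2 ∧ p3)), 0
5. ¬(□□(p3 ∨ p2) → □◇(p2 ∧ p3)), 0
6. □□(p3 ∨ p2), 0
7. ¬□◇(p2 ∧ p3), 0
8. ¬◇(p2 ∧ p3), 1
9. p2 ∨ p3, 1
10. □(p3 ∨ p2) → ◇(p2 ∧ p3), 1
11. □(p3 ∨ p2), 1
12. p3, 1
13. ¬□(p3 ∨ p2), 1
14. ¬(p3 ∨ p2), 2
15. ¬p3, 2
16. ¬p2, 2
17. ¬(p2 ∧ p3), 2
18. p3 ∨ p2, 2
19. p2, 2
Accessibility: 0R1, 1R2
Branch closes: p2 and ¬p2 both at 2.
Every branch closes; the branch above is one of them.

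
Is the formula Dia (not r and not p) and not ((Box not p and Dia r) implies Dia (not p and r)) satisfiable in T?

No, unsatisfiable

1. Dia (not r and not p) and not ((Box not p and Dia r) implies Dia (not p and r)), w0
2. Dia (not r and not p), w0
3. not ((Box not p and Dia r) implies Dia (not p and r)), w0
4. Box not p and Dia r, w0
5. not Dia (not p and r), w0
6. Box not p, w0
7. Dia r, w0
8. not (not p and r), w0
9. not p, w0
10. not r, w0
11. not r and not p, w1
12. not r, w1
13. not p, w1
14. not (not p and r), w1
15. r, w2
16. not (not p and r), w2
17. not p, w2
18. not r, w2
Accessibility: w0Rw0, w0Rw1, w0Rw2, w1Rw1, w2Rw2
Branch closes: r and not r both at w2.
(One branch shown.) All branches close.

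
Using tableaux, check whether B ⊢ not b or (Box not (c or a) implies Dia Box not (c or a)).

Yes, valid

Tableau for the negation not (not b or (Box not (c or a) implies Dia Box not (c or a))):
1. not (not b or (Box not (c or a) implies Dia Box not (c or a))), w0
2. b, w0   [neg-or-rule on 1]
3. not (Box not (c or a) implies Dia Box not (c or a)), w0   [neg-or-rule on 1]
4. Box not (c or a), w0   [neg-implies-rule on 3]
5. not Dia Box not (c or a), w0   [neg-implies-rule on 3]
6. not (c or a), w0   [Box-rule on 4 via w0Rw0]
7. not c, w0   [neg-or-rule on 6]
8. not a, w0   [neg-or-rule on 6]
9. not Box not (c or a), w0   [neg-Dia-rule on 5 via w0Rw0]
10. c or a, w1   [neg-Box-rule on 9: fresh world w1, w0Rw1]
11. not (c or a), w1   [Box-rule on 4 via w0Rw1]
12. not c, w1   [neg-or-rule on 11]
13. not a, w1   [neg-or-rule on 11]
14. not Box not (c or a), w1   [neg-Dia-rule on 5 via w0Rw1]
15. a, w1   [or-rule on 10 (branches; this branch)]
Accessibility: w0Rw0, w0Rw1, w1Rw0, w1Rw1
Branch closes: a and not a both at w1.
All branches of the negation close; one closing branch shown above.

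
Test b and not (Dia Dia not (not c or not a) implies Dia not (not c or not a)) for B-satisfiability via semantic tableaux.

Satisfiable (open branch found)

1. b and not (Dia Dia not (not c or not a) implies Dia not (not c or not a)), w0
2. b, w0
3. not (Dia Dia not (not c or not a) implies Dia not (not c or not a)), w0
4. Dia Dia not (not c or not a), w0
5. not Dia not (not c or not a), w0
6. not c or not a, w0
7. not a, w0
8. Dia not (not c or not a), w1
9. not c or not a, w1
10. not a, w1
11. not (not c or not a), w2
12. c, w2
13. a, w2
Accessibility: w0Rw0, w0Rw1, w1Rw0, w1Rw1, w1Rw2, w2Rw1, w2Rw2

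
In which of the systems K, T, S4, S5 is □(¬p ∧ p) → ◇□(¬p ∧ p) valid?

T, S4, S5

K-tableau for the negation ¬(□(¬p ∧ p) → ◇□(¬p ∧ p)):
1. ¬(□(¬p ∧ p) → ◇□(¬p ∧ p)), u
2. □(¬p ∧ p), u   [¬→-rule on 1]
3. ¬◇□(¬p ∧ p), u   [¬→-rule on 1]
Complete open branch: countermodel on a K-frame, so not valid in K.
T-tableau for the negation ¬(□(¬p ∧ p) → ◇□(¬p ∧ p)):
1. ¬(□(¬p ∧ p) → ◇□(¬p ∧ p)), u
2. □(¬p ∧ p), u   [¬→-rule on 1]
3. ¬◇□(¬p ∧ p), u   [¬→-rule on 1]
4. ¬p ∧ p, u   [□-rule on 2 via uRu]
5. ¬p, u   [∧-rule on 4]
6. p, u   [∧-rule on 4]
Accessibility: uRu
Branch closes: p and ¬p both at u.
Every branch closes (one shown): valid in T, hence also in S4, S5 (every theorem of T is a theorem of S4 and S5).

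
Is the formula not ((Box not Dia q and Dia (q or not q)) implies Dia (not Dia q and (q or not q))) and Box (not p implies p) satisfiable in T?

No, unsatisfiable

1. not ((Box not Dia q and Dia (q or not q)) implies Dia (not Dia q and (q or not q))) and Box (not p implies p), w0
2. not ((Box not Dia q and Dia (q or not q)) implies Dia (not Dia q and (q or not q))), w0   [and-rule on 1]
3. Box (not p implies p), w0   [and-rule on 1]
4. Box not Dia q and Dia (q or not q), w0   [neg-implies-rule on 2]
5. not Dia (not Dia q and (q or not q)), w0   [neg-implies-rule on 2]
6. Box not Dia q, w0   [and-rule on 4]
7. Dia (q or not q), w0   [and-rule on 4]
8. not p implies p, w0   [Box-rule on 3 via w0Rw0]
9. not (not Dia q and (q or not q)), w0   [neg-Dia-rule on 5 via w0Rw0]
10. not Dia q, w0   [Box-rule on 6 via w0Rw0]
11. not q, w0   [neg-Dia-rule on 10 via w0Rw0]
12. p, w0   [implies-rule on 8 (branches; this branch)]
13. Dia q, w0   [neg-and-rule on 9 (branches; this branch)]
14. q or not q, w1   [Dia-rule on 7: fresh world w1, w0Rw1]
15. not p implies p, w1   [Box-rule on 3 via w0Rw1]
16. not (not Dia q and (q or not q)), w1   [neg-Dia-rule on 5 via w0Rw1]
17. not Dia q, w1   [Box-rule on 6 via w0Rw1]
18. not q, w1   [neg-Dia-rule on 10 via w0Rw1]
19. p, w1   [implies-rule on 15 (branches; this branch)]
20. Dia q, w1   [neg-and-rule on 16 (branches; this branch)]
21. q, w2   [Dia-rule on 13: fresh world w2, w0Rw2]
22. not p implies p, w2   [Box-rule on 3 via w0Rw2]
23. not (not Dia q and (q or not q)), w2   [neg-Dia-rule on 5 via w0Rw2]
24. not Dia q, w2   [Box-rule on 6 via w0Rw2]
25. not q, w2   [neg-Dia-rule on 10 via w0Rw2]
Accessibility: w0Rw0, w0Rw1, w0Rw2, w1Rw1, w2Rw2
Branch closes: q and not q both at w2.
Every branch closes; the branch above is one of them.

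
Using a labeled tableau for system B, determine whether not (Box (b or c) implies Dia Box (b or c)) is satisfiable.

1. not (Box (b or c) implies Dia Box (b or c)), 0
2. Box (b or c), 0
3. not Dia Box (b or c), 0
4. b or c, 0
5. not Box (b or c), 0
6. c, 0
7. not (b or c), 1
8. not b, 1
9. not c, 1
10. b or c, 1
11. not Box (b or c), 1
12. c, 1
Accessibility: 0R0, 0R1, 1R0, 1R1
Branch closes: c and not c both at 1.
Every branch closes; the branch above is one of them.

Unsatisfiable (every branch closes)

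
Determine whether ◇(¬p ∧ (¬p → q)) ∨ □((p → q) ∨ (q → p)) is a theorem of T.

Tableau for the negation ¬(◇(¬p ∧ (¬p → q)) ∨ □((p → q) ∨ (q → p))):
1. ¬(◇(¬p ∧ (¬p → q)) ∨ □((p → q) ∨ (q → p))), u
2. ¬◇(¬p ∧ (¬p → q)), u
3. ¬□((p → q) ∨ (q → p)), u
4. ¬(¬p ∧ (¬p → q)), u
5. ¬(¬p → q), u
6. ¬p, u
7. ¬q, u
8. ¬((p → q) ∨ (q → p)), v
9. ¬(p → q), v
10. ¬(q → p), v
11. p, v
12. ¬q, v
13. q, v
14. ¬p, v
Accessibility: uRu, uRv, vRv
Branch closes: q and ¬q both at v.
Every branch of the negation's tableau closes; the branch above is one of them.

Yes, valid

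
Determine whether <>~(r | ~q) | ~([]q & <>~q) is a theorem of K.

Tableau for the negation ~(<>~(r | ~q) | ~([]q & <>~q)):
1. ~(<>~(r | ~q) | ~([]q & <>~q)), w0
2. ~<>~(r | ~q), w0
3. []q & <>~q, w0
4. []q, w0
5. <>~q, w0
6. ~q, w1
7. r | ~q, w1
8. q, w1
Accessibility: w0Rw1
Branch closes: q and ~q both at w1.
Every branch of the negation's tableau closes; the branch above is one of them.

Valid in K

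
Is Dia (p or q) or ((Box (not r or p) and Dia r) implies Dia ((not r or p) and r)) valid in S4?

Tableau for the negation not (Dia (p or q) or ((Box (not r or p) and Dia r) implies Dia ((not r or p) and r))):
1. not (Dia (p or q) or ((Box (not r or p) and Dia r) implies Dia ((not r or p) and r))), 0
2. not Dia (p or q), 0   [neg-or-rule on 1]
3. not ((Box (not r or p) and Dia r) implies Dia ((not r or p) and r)), 0   [neg-or-rule on 1]
4. Box (not r or p) and Dia r, 0   [neg-implies-rule on 3]
5. not Dia ((not r or p) and r), 0   [neg-implies-rule on 3]
6. Box (not r or p), 0   [and-rule on 4]
7. Dia r, 0   [and-rule on 4]
8. not (p or q), 0   [neg-Dia-rule on 2 via 0R0]
9. not p, 0   [neg-or-rule on 8]
10. not q, 0   [neg-or-rule on 8]
11. not ((not r or p) and r), 0   [neg-Dia-rule on 5 via 0R0]
12. not r or p, 0   [Box-rule on 6 via 0R0]
13. not r, 0   [neg-and-rule on 11 (branches; this branch)]
14. r, 1   [Dia-rule on 7: fresh world 1, 0R1]
15. not (p or q), 1   [neg-Dia-rule on 2 via 0R1]
16. not p, 1   [neg-or-rule on 15]
17. not q, 1   [neg-or-rule on 15]
18. not ((not r or p) and r), 1   [neg-Dia-rule on 5 via 0R1]
19. not r or p, 1   [Box-rule on 6 via 0R1]
20. not (not r or p), 1   [neg-and-rule on 18 (branches; this branch)]
21. p, 1   [or-rule on 19 (branches; this branch)]
Accessibility: 0R0, 0R1, 1R1
Branch closes: p and not p both at 1.
All branches of the negation close; one closing branch shown above.

Yes, valid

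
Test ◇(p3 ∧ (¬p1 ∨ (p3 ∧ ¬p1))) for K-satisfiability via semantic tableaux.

Satisfiable (open branch found)

1. ◇(p3 ∧ (¬p1 ∨ (p3 ∧ ¬p1))), 0
2. p3 ∧ (¬p1 ∨ (p3 ∧ ¬p1)), 1   [◇-rule on 1: fresh world 1, 0R1]
3. p3, 1   [∧-rule on 2]
4. ¬p1 ∨ (p3 ∧ ¬p1), 1   [∧-rule on 2]
5. p3 ∧ ¬p1, 1   [∨-rule on 4 (branches; this branch)]
6. ¬p1, 1   [∧-rule on 5]
Accessibility: 0R1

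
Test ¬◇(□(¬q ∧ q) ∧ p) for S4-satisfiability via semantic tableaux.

1. ¬◇(□(¬q ∧ q) ∧ p), u
2. ¬(□(¬q ∧ q) ∧ p), u
3. ¬p, u
Accessibility: uRu

Satisfiable (open branch found)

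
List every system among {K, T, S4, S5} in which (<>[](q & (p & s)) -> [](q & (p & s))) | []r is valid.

S4-tableau for the negation ~((<>[](q & (p & s)) -> [](q & (p & s))) | []r):
1. ~((<>[](q & (p & s)) -> [](q & (p & s))) | []r), w0
2. ~(<>[](q & (p & s)) -> [](q & (p & s))), w0
3. ~[]r, w0
4. <>[](q & (p & s)), w0
5. ~[](q & (p & s)), w0
6. ~r, w1
7. [](q & (p & s)), w2
8. q & (p & s), w2
9. q, w2
10. p & s, w2
11. p, w2
12. s, w2
13. ~(q & (p & s)), w3
14. ~(p & s), w3
15. ~s, w3
Accessibility: w0Rw0, w0Rw1, w0Rw2, w0Rw3, w1Rw1, w2Rw2, w3Rw3
Complete open branch: countermodel on an S4-frame, so not valid in S4, nor in K, T (the same frame is also a K-frame and a T-frame).
S5-tableau for the negation ~((<>[](q & (p & s)) -> [](q & (p & s))) | []r):
1. ~((<>[](q & (p & s)) -> [](q & (p & s))) | []r), w0
2. ~(<>[](q & (p & s)) -> [](q & (p & s))), w0
3. ~[]r, w0
4. <>[](q & (p & s)), w0
5. ~[](q & (p & s)), w0
6. ~r, w1
7. [](q & (p & s)), w2
8. q & (p & s), w0
9. q, w0
10. p & s, w0
11. p, w0
12. s, w0
13. q & (p & s), w1
14. q, w1
15. p & s, w1
16. p, w1
17. s, w1
18. q & (p & s), w2
19. q, w2
20. p & s, w2
21. p, w2
22. s, w2
23. ~(q & (p & s)), w3
24. q & (p & s), w3
25. q, w3
26. p & s, w3
27. p, w3
28. s, w3
29. ~(p & s), w3
30. ~s, w3
Accessibility: w0Rw0, w0Rw1, w0Rw2, w0Rw3, w1Rw0, w1Rw1, w1Rw2, w1Rw3, w2Rw0, w2Rw1, w2Rw2, w2Rw3, w3Rw0, w3Rw1, w3Rw2, w3Rw3
Branch closes: s and ~s both at w3.
Every branch closes (one shown): valid in S5.

S5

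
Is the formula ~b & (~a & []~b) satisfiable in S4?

Satisfiable

1. ~b & (~a & []~b), u
2. ~b, u
3. ~a & []~b, u
4. ~a, u
5. []~b, u
Accessibility: uRu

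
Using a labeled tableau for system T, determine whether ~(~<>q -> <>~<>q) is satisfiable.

1. ~(~<>q -> <>~<>q), 0
2. ~<>q, 0
3. ~<>~<>q, 0
4. ~q, 0
5. <>q, 0
6. q, 1
7. ~q, 1
Accessibility: 0R0, 0R1, 1R1
Branch closes: q and ~q both at 1.
All branches of the tableau close; one closing branch shown above.

No, unsatisfiable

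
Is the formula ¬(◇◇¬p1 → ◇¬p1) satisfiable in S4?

1. ¬(◇◇¬p1 → ◇¬p1), 0
2. ◇◇¬p1, 0
3. ¬◇¬p1, 0
4. p1, 0
5. ◇¬p1, 1
6. p1, 1
7. ¬p1, 2
8. p1, 2
Accessibility: 0R0, 0R1, 0R2, 1R1, 1R2, 2R2
Branch closes: p1 and ¬p1 both at 2.
All branches of the tableau close; one closing branch shown above.

No, unsatisfiable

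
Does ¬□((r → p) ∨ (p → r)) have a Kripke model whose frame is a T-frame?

1. ¬□((r → p) ∨ (p → r)), w0
2. ¬((r → p) ∨ (p → r)), w1   [¬□-rule on 1: fresh world w1, w0Rw1]
3. ¬(r → p), w1   [¬∨-rule on 2]
4. ¬(p → r), w1   [¬∨-rule on 2]
5. r, w1   [¬→-rule on 3]
6. ¬p, w1   [¬→-rule on 3]
7. p, w1   [¬→-rule on 4]
8. ¬r, w1   [¬→-rule on 4]
Accessibility: w0Rw0, w0Rw1, w1Rw1
Branch closes: p and ¬p both at w1.
(One branch shown.) All branches close.

No, unsatisfiable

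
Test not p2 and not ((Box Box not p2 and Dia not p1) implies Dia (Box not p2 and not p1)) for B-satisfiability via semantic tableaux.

1. not p2 and not ((Box Box not p2 and Dia not p1) implies Dia (Box not p2 and not p1)), 0
2. not p2, 0   [and-rule on 1]
3. not ((Box Box not p2 and Dia not p1) implies Dia (Box not p2 and not p1)), 0   [and-rule on 1]
4. Box Box not p2 and Dia not p1, 0   [neg-implies-rule on 3]
5. not Dia (Box not p2 and not p1), 0   [neg-implies-rule on 3]
6. Box Box not p2, 0   [and-rule on 4]
7. Dia not p1, 0   [and-rule on 4]
8. not (Box not p2 and not p1), 0   [neg-Dia-rule on 5 via 0R0]
9. Box not p2, 0   [Box-rule on 6 via 0R0]
10. not Box not p2, 0   [neg-and-rule on 8 (branches; this branch)]
11. not p1, 1   [Dia-rule on 7: fresh world 1, 0R1]
12. not (Box not p2 and not p1), 1   [neg-Dia-rule on 5 via 0R1]
13. Box not p2, 1   [Box-rule on 6 via 0R1]
14. not p2, 1   [Box-rule on 9 via 0R1]
15. not Box not p2, 1   [neg-and-rule on 12 (branches; this branch)]
16. p2, 2   [neg-Box-rule on 10: fresh world 2, 0R2]
17. not (Box not p2 and not p1), 2   [neg-Dia-rule on 5 via 0R2]
18. Box not p2, 2   [Box-rule on 6 via 0R2]
19. not p2, 2   [Box-rule on 9 via 0R2]
Accessibility: 0R0, 0R1, 0R2, 1R0, 1R1, 2R0, 2R2
Branch closes: p2 and not p2 both at 2.
All branches of the tableau close; one closing branch shown above.

Unsatisfiable (every branch closes)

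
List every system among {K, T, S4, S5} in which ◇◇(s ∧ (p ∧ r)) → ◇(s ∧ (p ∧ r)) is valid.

S4, S5

T-tableau for the negation ¬(◇◇(s ∧ (p ∧ r)) → ◇(s ∧ (p ∧ r))):
1. ¬(◇◇(s ∧ (p ∧ r)) → ◇(s ∧ (p ∧ r))), 0
2. ◇◇(s ∧ (p ∧ r)), 0
3. ¬◇(s ∧ (p ∧ r)), 0
4. ¬(s ∧ (p ∧ r)), 0
5. ¬(p ∧ r), 0
6. ¬r, 0
7. ◇(s ∧ (p ∧ r)), 1
8. ¬(s ∧ (p ∧ r)), 1
9. ¬(p ∧ r), 1
10. ¬r, 1
11. s ∧ (p ∧ r), 2
12. s, 2
13. p ∧ r, 2
14. p, 2
15. r, 2
Accessibility: 0R0, 0R1, 1R1, 1R2, 2R2
Complete open branch: countermodel on a T-frame, so not valid in T, nor in K (the same frame is also a K-frame).
S4-tableau for the negation ¬(◇◇(s ∧ (p ∧ r)) → ◇(s ∧ (p ∧ r))):
1. ¬(◇◇(s ∧ (p ∧ r)) → ◇(s ∧ (p ∧ r))), 0
2. ◇◇(s ∧ (p ∧ r)), 0
3. ¬◇(s ∧ (p ∧ r)), 0
4. ¬(s ∧ (p ∧ r)), 0
5. ¬(p ∧ r), 0
6. ¬r, 0
7. ◇(s ∧ (p ∧ r)), 1
8. ¬(s ∧ (p ∧ r)), 1
9. ¬(p ∧ r), 1
10. ¬r, 1
11. s ∧ (p ∧ r), 2
12. s, 2
13. p ∧ r, 2
14. p, 2
15. r, 2
16. ¬(s ∧ (p ∧ r)), 2
17. ¬(p ∧ r), 2
18. ¬r, 2
Accessibility: 0R0, 0R1, 0R2, 1R1, 1R2, 2R2
Branch closes: r and ¬r both at 2.
Every branch closes (one shown): valid in S4, hence also in S5 (every theorem of S4 is a theorem of S5).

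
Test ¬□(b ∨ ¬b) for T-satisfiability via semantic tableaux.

1. ¬□(b ∨ ¬b), u
2. ¬(b ∨ ¬b), v
3. ¬b, v
4. b, v
Accessibility: uRu, uRv, vRv
Branch closes: b and ¬b both at v.
(One branch shown.) All branches close.

No, unsatisfiable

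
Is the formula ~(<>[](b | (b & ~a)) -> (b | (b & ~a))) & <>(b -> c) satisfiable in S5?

1. ~(<>[](b | (b & ~a)) -> (b | (b & ~a))) & <>(b -> c), u
2. ~(<>[](b | (b & ~a)) -> (b | (b & ~a))), u
3. <>(b -> c), u
4. <>[](b | (b & ~a)), u
5. ~(b | (b & ~a)), u
6. ~b, u
7. ~(b & ~a), u
8. a, u
9. b -> c, v
10. c, v
11. [](b | (b & ~a)), w
12. b | (b & ~a), u
13. b | (b & ~a), v
14. b | (b & ~a), w
15. b & ~a, u
16. b, u
17. ~a, u
Accessibility: uRu, uRv, uRw, vRu, vRv, vRw, wRu, wRv, wRw
Branch closes: b and ~b both at u.
Every branch closes; the branch above is one of them.

Unsatisfiable (every branch closes)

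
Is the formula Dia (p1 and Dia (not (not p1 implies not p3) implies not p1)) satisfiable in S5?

1. Dia (p1 and Dia (not (not p1 implies not p3) implies not p1)), w0
2. p1 and Dia (not (not p1 implies not p3) implies not p1), w1
3. p1, w1
4. Dia (not (not p1 implies not p3) implies not p1), w1
5. not (not p1 implies not p3) implies not p1, w2
6. not p1, w2
Accessibility: w0Rw0, w0Rw1, w0Rw2, w1Rw0, w1Rw1, w1Rw2, w2Rw0, w2Rw1, w2Rw2

Satisfiable (open branch found)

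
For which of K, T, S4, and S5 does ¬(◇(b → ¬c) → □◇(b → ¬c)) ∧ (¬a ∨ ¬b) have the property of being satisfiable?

K, T, S4

S4-tableau for the formula:
1. ¬(◇(b → ¬c) → □◇(b → ¬c)) ∧ (¬a ∨ ¬b), 0
2. ¬(◇(b → ¬c) → □◇(b → ¬c)), 0
3. ¬a ∨ ¬b, 0
4. ◇(b → ¬c), 0
5. ¬□◇(b → ¬c), 0
6. ¬b, 0
7. b → ¬c, 1
8. ¬c, 1
9. ¬◇(b → ¬c), 2
10. ¬(b → ¬c), 2
11. b, 2
12. c, 2
Accessibility: 0R0, 0R1, 0R2, 1R1, 2R2
Complete open branch: satisfiable in S4, hence also in K, T (this S4-model is also a K-model and a T-model).
S5-tableau for the formula:
1. ¬(◇(b → ¬c) → □◇(b → ¬c)) ∧ (¬a ∨ ¬b), 0
2. ¬(◇(b → ¬c) → □◇(b → ¬c)), 0
3. ¬a ∨ ¬b, 0
4. ◇(b → ¬c), 0
5. ¬□◇(b → ¬c), 0
6. ¬a, 0
7. b → ¬c, 1
8. ¬c, 1
9. ¬◇(b → ¬c), 2
10. ¬(b → ¬c), 0
11. b, 0
12. c, 0
13. ¬(b → ¬c), 1
14. b, 1
15. c, 1
Accessibility: 0R0, 0R1, 0R2, 1R0, 1R1, 1R2, 2R0, 2R1, 2R2
Branch closes: c and ¬c both at 1.
Every branch closes (one shown): unsatisfiable in S5.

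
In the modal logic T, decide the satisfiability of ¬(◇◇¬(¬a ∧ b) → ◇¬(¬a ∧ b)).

1. ¬(◇◇¬(¬a ∧ b) → ◇¬(¬a ∧ b)), 0
2. ◇◇¬(¬a ∧ b), 0
3. ¬◇¬(¬a ∧ b), 0
4. ¬a ∧ b, 0
5. ¬a, 0
6. b, 0
7. ◇¬(¬a ∧ b), 1
8. ¬a ∧ b, 1
9. ¬a, 1
10. b, 1
11. ¬(¬a ∧ b), 2
12. ¬b, 2
Accessibility: 0R0, 0R1, 1R1, 1R2, 2R2

Satisfiable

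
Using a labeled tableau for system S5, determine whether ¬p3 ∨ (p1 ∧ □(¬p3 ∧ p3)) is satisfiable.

Satisfiable

1. ¬p3 ∨ (p1 ∧ □(¬p3 ∧ p3)), u
2. ¬p3, u
Accessibility: uRu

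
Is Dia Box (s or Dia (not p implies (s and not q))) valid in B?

Invalid (countermodel exists)

Tableau for the negation not Dia Box (s or Dia (not p implies (s and not q))):
1. not Dia Box (s or Dia (not p implies (s and not q))), 0
2. not Box (s or Dia (not p implies (s and not q))), 0
3. not (s or Dia (not p implies (s and not q))), 1
4. not s, 1
5. not Dia (not p implies (s and not q)), 1
6. not Box (s or Dia (not p implies (s and not q))), 1
7. not (not p implies (s and not q)), 0
8. not p, 0
9. not (s and not q), 0
10. not (not p implies (s and not q)), 1
11. not p, 1
12. not (s and not q), 1
13. q, 0
14. q, 1
15. not (s or Dia (not p implies (s and not q))), 2
16. not s, 2
17. not Dia (not p implies (s and not q)), 2
18. not (not p implies (s and not q)), 2
19. not p, 2
20. not (s and not q), 2
21. q, 2
Accessibility: 0R0, 0R1, 1R0, 1R1, 1R2, 2R1, 2R2
The negation has an open branch (countermodel exists).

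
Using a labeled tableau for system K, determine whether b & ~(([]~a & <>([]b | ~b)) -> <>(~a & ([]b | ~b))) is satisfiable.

1. b & ~(([]~a & <>([]b | ~b)) -> <>(~a & ([]b | ~b))), 0
2. b, 0
3. ~(([]~a & <>([]b | ~b)) -> <>(~a & ([]b | ~b))), 0
4. []~a & <>([]b | ~b), 0
5. ~<>(~a & ([]b | ~b)), 0
6. []~a, 0
7. <>([]b | ~b), 0
8. []b | ~b, 1
9. ~(~a & ([]b | ~b)), 1
10. ~a, 1
11. []b, 1
12. ~([]b | ~b), 1
13. ~[]b, 1
14. b, 1
15. ~b, 2
16. b, 2
Accessibility: 0R1, 1R2
Branch closes: b and ~b both at 2.
All branches of the tableau close; one closing branch shown above.

Unsatisfiable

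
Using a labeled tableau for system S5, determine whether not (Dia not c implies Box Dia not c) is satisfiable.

Unsatisfiable

1. not (Dia not c implies Box Dia not c), u
2. Dia not c, u
3. not Box Dia not c, u
4. not c, v
5. not Dia not c, w
6. c, u
7. c, v
Accessibility: uRu, uRv, uRw, vRu, vRv, vRw, wRu, wRv, wRw
Branch closes: c and not c both at v.
Every branch closes; the branch above is one of them.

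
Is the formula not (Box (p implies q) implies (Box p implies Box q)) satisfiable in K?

1. not (Box (p implies q) implies (Box p implies Box q)), w0
2. Box (p implies q), w0   [neg-implies-rule on 1]
3. not (Box p implies Box q), w0   [neg-implies-rule on 1]
4. Box p, w0   [neg-implies-rule on 3]
5. not Box q, w0   [neg-implies-rule on 3]
6. not q, w1   [neg-Box-rule on 5: fresh world w1, w0Rw1]
7. p implies q, w1   [Box-rule on 2 via w0Rw1]
8. p, w1   [Box-rule on 4 via w0Rw1]
9. q, w1   [implies-rule on 7 (branches; this branch)]
Accessibility: w0Rw1
Branch closes: q and not q both at w1.
(One branch shown.) All branches close.

Unsatisfiable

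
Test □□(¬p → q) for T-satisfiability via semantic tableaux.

Satisfiable (open branch found)

1. □□(¬p → q), u
2. □(¬p → q), u
3. ¬p → q, u
4. q, u
Accessibility: uRu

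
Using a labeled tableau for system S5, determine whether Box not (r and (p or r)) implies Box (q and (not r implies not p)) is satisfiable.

1. Box not (r and (p or r)) implies Box (q and (not r implies not p)), w0
2. Box (q and (not r implies not p)), w0   [implies-rule on 1 (branches; this branch)]
3. q and (not r implies not p), w0   [Box-rule on 2 via w0Rw0]
4. q, w0   [and-rule on 3]
5. not r implies not p, w0   [and-rule on 3]
6. not p, w0   [implies-rule on 5 (branches; this branch)]
Accessibility: w0Rw0

Satisfiable (open branch found)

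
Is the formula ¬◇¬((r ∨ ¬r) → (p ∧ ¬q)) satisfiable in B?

Satisfiable (open branch found)

1. ¬◇¬((r ∨ ¬r) → (p ∧ ¬q)), 0
2. (r ∨ ¬r) → (p ∧ ¬q), 0   [¬◇-rule on 1 via 0R0]
3. p ∧ ¬q, 0   [→-rule on 2 (branches; this branch)]
4. p, 0   [∧-rule on 3]
5. ¬q, 0   [∧-rule on 3]
Accessibility: 0R0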